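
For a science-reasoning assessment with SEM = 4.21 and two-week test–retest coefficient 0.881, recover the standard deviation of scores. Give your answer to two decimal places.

σ = SEM·(1 − r)^(−1/2) ≈ 4.21*2.8989 ≈ 12.2042

12.20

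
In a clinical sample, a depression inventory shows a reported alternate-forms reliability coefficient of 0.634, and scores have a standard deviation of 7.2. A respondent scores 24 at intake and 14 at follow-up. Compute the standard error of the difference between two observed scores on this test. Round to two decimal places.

6.16

SEM = 7.200 · √(1 − 0.634) = 7.200 · √0.366 ≈ 7.200 · 0.605 ≈ 4.356
Standard error of the difference = 4.356·√2 ≈ 6.160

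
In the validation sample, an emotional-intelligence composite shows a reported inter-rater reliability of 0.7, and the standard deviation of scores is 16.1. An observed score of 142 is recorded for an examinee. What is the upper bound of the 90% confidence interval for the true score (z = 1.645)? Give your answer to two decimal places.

The standard error of measurement is 16.100×√(1 − 0.700) ≈ 16.100×0.548 ≈ 8.818.
Margin = 1.645 × 8.818 ≈ 14.506
Upper limit = 142 + 14.506 ≈ 156.506

156.51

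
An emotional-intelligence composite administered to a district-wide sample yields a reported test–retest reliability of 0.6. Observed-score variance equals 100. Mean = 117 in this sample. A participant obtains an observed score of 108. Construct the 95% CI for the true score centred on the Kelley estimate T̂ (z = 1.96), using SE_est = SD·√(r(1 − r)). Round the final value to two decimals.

SD = √100 ≈ 10.0000
T̂ = 0.6000(108) + 0.4000(117) ≈ 111.6000
SE_est = SD * √(r(1 − r)) = 10.0000 * √0.2400 ≈ 10.0000 * 0.4899 ≈ 4.8990
95% CI: 111.6000 ± 9.6020 ≈ (101.9980, 121.2020)

[102.00, 121.20]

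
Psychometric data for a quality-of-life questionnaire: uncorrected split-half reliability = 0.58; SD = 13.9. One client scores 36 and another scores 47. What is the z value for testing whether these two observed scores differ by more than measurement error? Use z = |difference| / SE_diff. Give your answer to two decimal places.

Spearman-Brown: r = 2(0.58) / (1 + 0.58) = 1.16000 / 1.58000 ≈ 0.73418
SEM = 13.90000 * √(1 − 0.73418) = 13.90000 * √0.26582 ≈ 13.90000 * 0.51558 ≈ 7.16656
SE_diff = √2 * SEM ≈ 10.13505
z = 11 / 10.13505 ≈ 1.08534

1.09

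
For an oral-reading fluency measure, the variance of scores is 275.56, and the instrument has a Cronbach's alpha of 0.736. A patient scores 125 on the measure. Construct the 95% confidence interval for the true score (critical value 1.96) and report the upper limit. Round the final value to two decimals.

σ = 275.56^(1/2) = 16.60000
SEM = 16.60000 · √(1 − 0.73600) = 16.60000 · √0.26400 ≃ 16.60000 · 0.51381 ≃ 8.52923
Half-width = 1.96·8.52923 ≃ 16.71730
Upper bound: 125 + 16.71730 = 141.71730

141.72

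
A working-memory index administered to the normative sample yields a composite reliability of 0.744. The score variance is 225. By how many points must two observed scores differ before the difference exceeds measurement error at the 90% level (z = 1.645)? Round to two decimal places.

SD = √225 ≈ 15.0000
SEM = 15.0000 · √(1 − 0.7440) = 15.0000 · √0.2560 ≈ 15.0000 · 0.5060 ≈ 7.5895
SE_diff = √2 · SEM ≈ 10.7331
Smallest detectable difference = 1.645·10.7331 ≈ 17.6560

17.66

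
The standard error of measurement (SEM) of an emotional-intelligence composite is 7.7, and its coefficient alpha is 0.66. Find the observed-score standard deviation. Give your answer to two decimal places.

SD = SEM / √(1 − r) = 7.7 / √0.340 ≈ 7.7 / 0.583 ≈ 13.205

13.21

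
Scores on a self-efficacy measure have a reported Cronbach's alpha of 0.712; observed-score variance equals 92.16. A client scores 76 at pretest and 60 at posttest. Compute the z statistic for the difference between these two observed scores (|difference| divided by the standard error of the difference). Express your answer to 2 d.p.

SD = √92.16 ≈ 9.6000
The standard error of measurement is 9.6000·√(1 − 0.7120) ≈ 9.6000·0.5367 ≈ 5.1519.
Standard error of the difference = 5.1519·√2 ≈ 7.2859
z = |76 − 60| / 7.2859 = 16 / 7.2859 ≈ 2.1960

2.20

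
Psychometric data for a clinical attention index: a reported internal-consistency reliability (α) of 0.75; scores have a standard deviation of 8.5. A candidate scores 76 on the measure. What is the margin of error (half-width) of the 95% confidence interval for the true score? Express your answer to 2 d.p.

8.33

The standard error of measurement is 8.500*√(1 − 0.750) ≃ 8.500*0.500 ≃ 4.250.
1.96 * SEM ≃ 8.330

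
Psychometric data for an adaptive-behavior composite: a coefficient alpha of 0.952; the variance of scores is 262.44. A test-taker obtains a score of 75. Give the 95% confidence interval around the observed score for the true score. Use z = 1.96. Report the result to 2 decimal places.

[68.04, 81.96]

σ = 262.44^(1/2) = 16.200
SEM = 16.200 × √(1 − 0.952) = 16.200 × √0.048 ≃ 16.200 × 0.219 ≃ 3.549
1.96 × SEM ≃ 6.957
CI = 75 ± 6.957 → [68.043, 81.957]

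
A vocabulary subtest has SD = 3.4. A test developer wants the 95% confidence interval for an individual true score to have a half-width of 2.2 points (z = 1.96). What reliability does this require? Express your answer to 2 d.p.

0.89

Required SEM = 2.2 / 1.96 ≈ 1.1224
r = 1 − (1.1224/3.4)² ≈ 1 − 0.1090 ≈ 0.8910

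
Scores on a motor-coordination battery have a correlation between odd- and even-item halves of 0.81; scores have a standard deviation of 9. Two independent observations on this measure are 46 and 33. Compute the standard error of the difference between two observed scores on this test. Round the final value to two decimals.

4.12

Full-length reliability (Spearman-Brown) = 2(0.81)/(1+0.81) ≃ 0.89503
SEM = 9.00000 · √(1 − 0.89503) = 9.00000 · √0.10497 ≃ 9.00000 · 0.32399 ≃ 2.91595
SE_diff = √2 · SEM ≃ 4.12378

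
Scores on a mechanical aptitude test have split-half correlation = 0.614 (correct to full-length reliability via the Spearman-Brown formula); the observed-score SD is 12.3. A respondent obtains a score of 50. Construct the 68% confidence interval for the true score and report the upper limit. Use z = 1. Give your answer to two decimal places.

56.02

Spearman-Brown: r = 2(0.614) / (1 + 0.614) = 1.228 / 1.614 ≃ 0.761
SEM = 12.300×√(1 − 0.761) ≃ 6.015
Margin = 1 × 6.015 ≃ 6.015
Upper limit = 50 + 6.015 ≃ 56.015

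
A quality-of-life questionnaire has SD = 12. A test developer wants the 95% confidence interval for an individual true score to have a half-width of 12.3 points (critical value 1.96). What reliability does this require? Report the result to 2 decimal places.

SEM needed = half-width / z = 12.3/1.96 ≈ 6.27551
r = 1 − (SEM / SD)² = 1 − (6.27551 / 12)² ≈ 1 − 0.27349 ≈ 0.72651

0.73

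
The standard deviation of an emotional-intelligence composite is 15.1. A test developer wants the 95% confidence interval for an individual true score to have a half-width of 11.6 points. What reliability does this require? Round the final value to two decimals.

0.85

Required SEM = 11.6 / 1.96 ≃ 5.9184
r = 1 − (5.9184/15.1)² ≃ 1 − 0.1536 ≃ 0.8464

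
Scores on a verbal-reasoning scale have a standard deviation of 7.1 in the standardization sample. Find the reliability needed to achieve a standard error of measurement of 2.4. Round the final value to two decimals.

r = 1 − (2.400/7.1)² ≈ 1 − 0.114 ≈ 0.886

0.89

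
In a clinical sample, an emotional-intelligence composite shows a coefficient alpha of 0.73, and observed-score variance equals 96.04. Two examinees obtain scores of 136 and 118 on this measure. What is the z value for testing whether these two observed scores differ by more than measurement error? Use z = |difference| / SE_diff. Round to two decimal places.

2.50

SD = √96.04 ≃ 9.80000
SEM = 9.80000*√(1 − 0.73000) ≃ 5.09223
SE_diff = SEM * √2 ≃ 5.09223 * 1.41421 ≃ 7.20150
z = 18 / 7.20150 ≃ 2.49948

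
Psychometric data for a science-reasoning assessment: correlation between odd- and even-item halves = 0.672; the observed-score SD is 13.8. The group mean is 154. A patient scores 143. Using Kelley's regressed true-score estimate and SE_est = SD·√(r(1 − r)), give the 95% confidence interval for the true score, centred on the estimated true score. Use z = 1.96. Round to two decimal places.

r_full = 2·0.672 / (1 + 0.672) ≈ 0.80383
T̂ = 0.80383(143) + 0.19617(154) ≈ 145.15789
SE_est = SD * √(r(1 − r)) = 13.80000 * √0.15769 ≈ 13.80000 * 0.39710 ≈ 5.47998
CI = 145.15789 ± 1.96 * 5.47998 → [134.41712, 155.89867]

[134.42, 155.90]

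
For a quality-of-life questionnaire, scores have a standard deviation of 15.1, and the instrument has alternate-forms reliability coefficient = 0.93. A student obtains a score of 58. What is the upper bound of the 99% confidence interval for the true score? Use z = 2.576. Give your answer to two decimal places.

SEM = 15.10000·√(1 − 0.93000) ≈ 3.99508
2.576 · SEM ≈ 10.29134
Upper limit = 58 + 10.29134 ≈ 68.29134

68.29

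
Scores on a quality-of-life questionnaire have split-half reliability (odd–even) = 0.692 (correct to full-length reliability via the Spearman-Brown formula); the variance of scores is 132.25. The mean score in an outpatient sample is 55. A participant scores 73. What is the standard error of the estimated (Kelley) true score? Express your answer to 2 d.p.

σ = 132.25^(1/2) = 11.50000
Spearman-Brown: r = 2(0.692) / (1 + 0.692) = 1.38400 / 1.69200 ≈ 0.81797
SE_est = 11.50000·√[r(1 − r)] ≈ 4.43753

4.44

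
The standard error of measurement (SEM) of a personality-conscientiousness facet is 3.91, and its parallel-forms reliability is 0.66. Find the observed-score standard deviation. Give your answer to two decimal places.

SD = 3.91 / √(1 − 0.66) ≈ 6.7056

6.71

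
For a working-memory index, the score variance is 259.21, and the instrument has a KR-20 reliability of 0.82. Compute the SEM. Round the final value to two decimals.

SD = √259.21 ≈ 16.100
SEM = 16.100 × √(1 − 0.820) = 16.100 × √0.180 ≈ 16.100 × 0.424 ≈ 6.831

6.83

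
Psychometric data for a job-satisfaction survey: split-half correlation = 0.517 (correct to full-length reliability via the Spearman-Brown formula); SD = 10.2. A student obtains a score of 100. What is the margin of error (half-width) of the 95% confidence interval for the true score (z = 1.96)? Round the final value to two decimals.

Spearman-Brown: r = 2(0.517) / (1 + 0.517) = 1.0340 / 1.5170 ≈ 0.6816
SEM = 10.2000 · √(1 − 0.6816) = 10.2000 · √0.3184 ≈ 10.2000 · 0.5643 ≈ 5.7555
Margin = 1.96 · 5.7555 ≈ 11.2807

11.28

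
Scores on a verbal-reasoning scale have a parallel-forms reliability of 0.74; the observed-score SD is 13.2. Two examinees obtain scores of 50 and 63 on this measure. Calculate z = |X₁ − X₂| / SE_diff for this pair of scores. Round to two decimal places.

1.37

SEM = 13.2000 * √(1 − 0.7400) = 13.2000 * √0.2600 ≈ 13.2000 * 0.5099 ≈ 6.7307
SE_diff = SEM * √2 ≈ 6.7307 * 1.4142 ≈ 9.5187
z = |50 − 63| / 9.5187 = 13 / 9.5187 ≈ 1.3657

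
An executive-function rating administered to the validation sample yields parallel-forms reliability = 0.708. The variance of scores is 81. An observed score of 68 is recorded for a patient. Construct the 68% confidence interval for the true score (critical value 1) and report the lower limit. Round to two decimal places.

63.14

SD = √81 = 9.000
SEM = 9.000 * √(1 − 0.708) = 9.000 * √0.292 ≈ 9.000 * 0.540 ≈ 4.863
Margin = 1 * 4.863 ≈ 4.863
Lower bound: 68 − 4.863 = 63.137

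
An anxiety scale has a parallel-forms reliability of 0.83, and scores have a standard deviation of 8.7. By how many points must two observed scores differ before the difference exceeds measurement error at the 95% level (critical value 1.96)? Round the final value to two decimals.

9.94

SEM = 8.7000 · √(1 − 0.8300) = 8.7000 · √0.1700 ≈ 8.7000 · 0.4123 ≈ 3.5871
SE_diff = SEM · √2 ≈ 3.5871 · 1.4142 ≈ 5.0729
Minimum reliable difference = 1.96 · SE_diff ≈ 1.96 · 5.0729 ≈ 9.9429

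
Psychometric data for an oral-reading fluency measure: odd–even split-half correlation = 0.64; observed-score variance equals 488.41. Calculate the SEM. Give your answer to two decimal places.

SD = √488.41 = 22.1000
Full-length reliability (Spearman-Brown) = 2(0.64)/(1+0.64) ≃ 0.7805
The standard error of measurement is 22.1000·√(1 − 0.7805) ≃ 22.1000·0.4685 ≃ 10.3543.

10.35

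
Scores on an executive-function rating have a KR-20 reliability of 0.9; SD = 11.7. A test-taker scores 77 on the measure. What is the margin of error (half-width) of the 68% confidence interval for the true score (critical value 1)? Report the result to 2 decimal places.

3.70

SEM = 11.7000 * √(1 − 0.9000) = 11.7000 * √0.1000 ≈ 11.7000 * 0.3162 ≈ 3.6999
Margin = 1 * 3.6999 ≈ 3.6999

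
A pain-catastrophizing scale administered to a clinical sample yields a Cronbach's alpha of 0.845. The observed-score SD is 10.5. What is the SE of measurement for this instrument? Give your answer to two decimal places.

SEM = 10.50000*√(1 − 0.84500) ≈ 4.13385

4.13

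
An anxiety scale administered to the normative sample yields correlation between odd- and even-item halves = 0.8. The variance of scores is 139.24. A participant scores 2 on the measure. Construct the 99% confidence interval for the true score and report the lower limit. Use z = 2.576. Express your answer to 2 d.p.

σ = 139.24^(1/2) = 11.800
Spearman-Brown: r = 2(0.8) / (1 + 0.8) = 1.600 / 1.800 ≈ 0.889
SEM = 11.800*√(1 − 0.889) ≈ 3.933
2.576 * SEM ≈ 10.132
Lower limit = 2 − 10.132 ≈ -8.132

-8.13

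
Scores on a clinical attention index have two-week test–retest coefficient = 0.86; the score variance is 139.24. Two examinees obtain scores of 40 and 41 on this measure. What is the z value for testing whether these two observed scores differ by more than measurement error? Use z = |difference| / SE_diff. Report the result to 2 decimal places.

SD = √139.24 ≈ 11.80000
The standard error of measurement is 11.80000×√(1 − 0.86000) ≈ 11.80000×0.37417 ≈ 4.41516.
SE_diff = √2 × SEM ≈ 6.24397
z = |40 − 41| / 6.24397 = 1 / 6.24397 ≈ 0.16015

0.16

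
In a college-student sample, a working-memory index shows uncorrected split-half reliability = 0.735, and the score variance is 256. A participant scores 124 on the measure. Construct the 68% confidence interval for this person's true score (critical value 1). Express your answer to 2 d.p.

σ = 256^(1/2) = 16.000
r_full = 2·0.735 / (1 + 0.735) ≈ 0.847
SEM = 16.000*√(1 − 0.847) ≈ 6.253
1 * SEM ≈ 6.253
Interval: (117.747, 130.253)

[117.75, 130.25]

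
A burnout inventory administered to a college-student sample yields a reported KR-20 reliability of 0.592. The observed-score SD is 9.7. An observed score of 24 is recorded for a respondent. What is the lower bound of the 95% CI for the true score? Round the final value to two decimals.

The standard error of measurement is 9.7000*√(1 − 0.5920) ≃ 9.7000*0.6387 ≃ 6.1959.
1.96 * SEM ≃ 12.1439
Lower limit = 24 − 12.1439 ≃ 11.8561

11.86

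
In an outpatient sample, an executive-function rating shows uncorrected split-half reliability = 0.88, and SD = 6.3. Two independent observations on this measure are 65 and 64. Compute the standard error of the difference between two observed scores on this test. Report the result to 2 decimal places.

2.25

Spearman-Brown: r = 2(0.88) / (1 + 0.88) = 1.7600 / 1.8800 ≈ 0.9362
The standard error of measurement is 6.3000*√(1 − 0.9362) ≈ 6.3000*0.2526 ≈ 1.5917.
Standard error of the difference = 1.5917·√2 ≈ 2.2510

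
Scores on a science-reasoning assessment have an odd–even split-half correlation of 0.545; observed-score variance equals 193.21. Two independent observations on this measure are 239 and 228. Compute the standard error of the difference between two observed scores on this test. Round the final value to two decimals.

10.67

SD = √193.21 ≃ 13.900
Full-length reliability (Spearman-Brown) = 2(0.545)/(1+0.545) ≃ 0.706
SEM = 13.900 × √(1 − 0.706) = 13.900 × √0.294 ≃ 13.900 × 0.543 ≃ 7.543
Standard error of the difference = 7.543·√2 ≃ 10.668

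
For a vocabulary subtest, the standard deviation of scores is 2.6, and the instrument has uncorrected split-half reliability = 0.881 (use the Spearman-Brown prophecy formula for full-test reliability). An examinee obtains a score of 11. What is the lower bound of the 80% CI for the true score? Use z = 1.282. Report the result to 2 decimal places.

Full-length reliability (Spearman-Brown) = 2(0.881)/(1+0.881) ≈ 0.937
SEM = 2.600×√(1 − 0.937) ≈ 0.654
1.282 × SEM ≈ 0.838
Lower bound: 11 − 0.838 = 10.162

10.16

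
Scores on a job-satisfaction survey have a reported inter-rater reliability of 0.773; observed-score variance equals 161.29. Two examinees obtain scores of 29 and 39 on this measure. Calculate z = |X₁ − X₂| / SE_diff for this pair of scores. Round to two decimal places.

1.17

σ = 161.29^(1/2) = 12.70000
The standard error of measurement is 12.70000×√(1 − 0.77300) ≈ 12.70000×0.47645 ≈ 6.05085.
SE_diff = SEM × √2 ≈ 6.05085 × 1.41421 ≈ 8.55720
z = 10 / 8.55720 ≈ 1.16861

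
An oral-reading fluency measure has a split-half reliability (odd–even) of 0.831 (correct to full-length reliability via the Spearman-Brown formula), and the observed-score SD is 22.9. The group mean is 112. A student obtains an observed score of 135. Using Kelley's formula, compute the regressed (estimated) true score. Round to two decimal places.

r_full = 2·0.831 / (1 + 0.831) ≃ 0.9077
Estimated true score = 0.9077×135 + (1 − 0.9077)×112 ≃ 132.8771

132.88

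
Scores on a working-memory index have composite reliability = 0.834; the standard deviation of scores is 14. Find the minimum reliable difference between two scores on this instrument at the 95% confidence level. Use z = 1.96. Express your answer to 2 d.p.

SEM = 14.000 × √(1 − 0.834) = 14.000 × √0.166 ≈ 14.000 × 0.407 ≈ 5.704
SE_diff = √2 × SEM ≈ 8.067
Minimum reliable difference = 1.96 × SE_diff ≈ 1.96 × 8.067 ≈ 15.811

15.81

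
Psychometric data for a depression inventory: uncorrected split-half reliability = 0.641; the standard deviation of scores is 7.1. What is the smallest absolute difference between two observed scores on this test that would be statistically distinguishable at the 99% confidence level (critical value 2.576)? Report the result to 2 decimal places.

12.10

Full-length reliability (Spearman-Brown) = 2(0.641)/(1+0.641) ≈ 0.78123
SEM = 7.10000 × √(1 − 0.78123) = 7.10000 × √0.21877 ≈ 7.10000 × 0.46773 ≈ 3.32087
SE_diff = √2 × SEM ≈ 4.69641
Smallest detectable difference = 2.576×4.69641 ≈ 12.09796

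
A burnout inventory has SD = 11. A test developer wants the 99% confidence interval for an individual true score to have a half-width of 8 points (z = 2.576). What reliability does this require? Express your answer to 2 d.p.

0.92

Required SEM = 8 / 2.576 ≈ 3.10559
Required reliability = 1 − (SEM/SD)² = 1 − 0.07971 ≈ 0.92029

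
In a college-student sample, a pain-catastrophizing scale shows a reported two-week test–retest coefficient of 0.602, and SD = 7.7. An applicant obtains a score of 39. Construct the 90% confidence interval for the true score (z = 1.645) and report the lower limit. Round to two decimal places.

31.01

The standard error of measurement is 7.70000×√(1 − 0.60200) ≃ 7.70000×0.63087 ≃ 4.85772.
1.645 × SEM ≃ 7.99095
Lower limit = 39 − 7.99095 ≃ 31.00905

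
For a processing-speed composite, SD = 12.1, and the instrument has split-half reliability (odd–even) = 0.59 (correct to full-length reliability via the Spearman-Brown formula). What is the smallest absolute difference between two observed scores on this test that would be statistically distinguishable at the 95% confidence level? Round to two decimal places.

r_full = 2·0.59 / (1 + 0.59) ≈ 0.74214
SEM = 12.10000 * √(1 − 0.74214) = 12.10000 * √0.25786 ≈ 12.10000 * 0.50780 ≈ 6.14439
SE_diff = √2 * SEM ≈ 8.68948
Smallest detectable difference = 1.96*8.68948 ≈ 17.03138

17.03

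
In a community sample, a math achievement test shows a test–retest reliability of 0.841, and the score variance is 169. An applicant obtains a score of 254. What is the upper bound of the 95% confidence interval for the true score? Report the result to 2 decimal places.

264.16

SD = √169 = 13.000
The standard error of measurement is 13.000×√(1 − 0.841) ≈ 13.000×0.399 ≈ 5.184.
Half-width = 1.96×5.184 ≈ 10.160
Upper limit = 254 + 10.160 ≈ 264.160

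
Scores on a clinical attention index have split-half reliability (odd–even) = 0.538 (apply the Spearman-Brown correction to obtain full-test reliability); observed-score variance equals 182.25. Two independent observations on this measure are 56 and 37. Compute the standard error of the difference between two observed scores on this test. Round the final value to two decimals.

SD = √182.25 ≃ 13.5000
Full-length reliability (Spearman-Brown) = 2(0.538)/(1+0.538) ≃ 0.6996
The standard error of measurement is 13.5000·√(1 − 0.6996) ≃ 13.5000·0.5481 ≃ 7.3991.
SE_diff = SEM · √2 ≃ 7.3991 · 1.4142 ≃ 10.4639

10.46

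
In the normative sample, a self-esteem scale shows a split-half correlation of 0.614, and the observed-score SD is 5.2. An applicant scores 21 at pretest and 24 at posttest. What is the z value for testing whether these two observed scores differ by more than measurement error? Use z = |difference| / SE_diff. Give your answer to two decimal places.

0.83

r_full = 2·0.614 / (1 + 0.614) ≃ 0.761
SEM = 5.200·√(1 − 0.761) ≃ 2.543
Standard error of the difference = 2.543·√2 ≃ 3.596
z = 3 / 3.596 ≃ 0.834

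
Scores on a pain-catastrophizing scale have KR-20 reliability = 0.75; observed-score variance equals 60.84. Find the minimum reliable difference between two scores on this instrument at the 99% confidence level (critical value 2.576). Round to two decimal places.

σ = 60.84^(1/2) = 7.8000
SEM = 7.8000·√(1 − 0.7500) ≈ 3.9000
SE_diff = √2 · SEM ≈ 5.5154
Minimum reliable difference = 2.576 · SE_diff ≈ 2.576 · 5.5154 ≈ 14.2078

14.21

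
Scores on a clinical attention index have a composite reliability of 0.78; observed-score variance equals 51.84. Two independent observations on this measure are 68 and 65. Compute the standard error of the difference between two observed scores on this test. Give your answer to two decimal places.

σ = 51.84^(1/2) = 7.2000
SEM = 7.2000 · √(1 − 0.7800) = 7.2000 · √0.2200 ≃ 7.2000 · 0.4690 ≃ 3.3771
Standard error of the difference = 3.3771·√2 ≃ 4.7759

4.78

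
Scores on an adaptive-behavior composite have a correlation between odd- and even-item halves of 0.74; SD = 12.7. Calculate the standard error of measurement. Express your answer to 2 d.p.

4.91

r_full = 2·0.74 / (1 + 0.74) ≈ 0.851
SEM = 12.700 * √(1 − 0.851) = 12.700 * √0.149 ≈ 12.700 * 0.387 ≈ 4.909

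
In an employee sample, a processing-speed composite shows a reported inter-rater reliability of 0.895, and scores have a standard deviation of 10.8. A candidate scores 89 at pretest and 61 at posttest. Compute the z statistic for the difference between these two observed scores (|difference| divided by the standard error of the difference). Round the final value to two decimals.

5.66

SEM = 10.8000·√(1 − 0.8950) ≈ 3.4996
Standard error of the difference = 3.4996·√2 ≈ 4.9492
z = 28 / 4.9492 ≈ 5.6575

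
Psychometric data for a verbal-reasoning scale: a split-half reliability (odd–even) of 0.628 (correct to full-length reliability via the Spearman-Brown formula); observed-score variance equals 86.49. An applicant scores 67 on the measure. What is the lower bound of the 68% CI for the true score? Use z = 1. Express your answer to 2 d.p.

SD = √86.49 = 9.3000
r_full = 2·0.628 / (1 + 0.628) ≈ 0.7715
SEM = 9.3000*√(1 − 0.7715) ≈ 4.4456
Half-width = 1*4.4456 ≈ 4.4456
Lower bound: 67 − 4.4456 = 62.5544

62.55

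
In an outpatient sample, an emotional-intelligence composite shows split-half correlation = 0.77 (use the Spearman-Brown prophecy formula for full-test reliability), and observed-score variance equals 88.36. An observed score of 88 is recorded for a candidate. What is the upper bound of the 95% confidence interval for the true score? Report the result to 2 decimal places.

94.64

SD = √88.36 ≃ 9.400
r_full = 2·0.77 / (1 + 0.77) ≃ 0.870
SEM = 9.400 × √(1 − 0.870) = 9.400 × √0.130 ≃ 9.400 × 0.360 ≃ 3.388
Margin = 1.96 × 3.388 ≃ 6.641
Upper bound: 88 + 6.641 = 94.641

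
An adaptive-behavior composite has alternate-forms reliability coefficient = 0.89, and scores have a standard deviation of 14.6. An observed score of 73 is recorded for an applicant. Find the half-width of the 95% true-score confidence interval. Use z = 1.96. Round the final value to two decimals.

9.49

SEM = 14.60000 * √(1 − 0.89000) = 14.60000 * √0.11000 ≈ 14.60000 * 0.33166 ≈ 4.84227
Margin = 1.96 * 4.84227 ≈ 9.49085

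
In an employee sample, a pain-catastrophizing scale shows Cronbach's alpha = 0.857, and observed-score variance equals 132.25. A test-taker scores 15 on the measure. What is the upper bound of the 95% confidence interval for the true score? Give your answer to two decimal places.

SD = √132.25 = 11.50000
SEM = 11.50000×√(1 − 0.85700) ≃ 4.34876
Margin = 1.96 × 4.34876 ≃ 8.52358
Upper limit = 15 + 8.52358 ≃ 23.52358

23.52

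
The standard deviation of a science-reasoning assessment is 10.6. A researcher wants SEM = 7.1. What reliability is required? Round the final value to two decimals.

0.55

Required reliability = 1 − (SEM/SD)² = 1 − 0.4486 ≈ 0.5514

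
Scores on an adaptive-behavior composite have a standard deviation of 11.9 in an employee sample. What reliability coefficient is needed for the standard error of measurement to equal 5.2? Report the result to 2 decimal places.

0.81

Required reliability = 1 − (SEM/SD)² = 1 − 0.1909 ≃ 0.8091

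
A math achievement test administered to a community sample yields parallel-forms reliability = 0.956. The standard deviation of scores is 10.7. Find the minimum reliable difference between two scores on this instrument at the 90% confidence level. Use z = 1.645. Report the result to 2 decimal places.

5.22

SEM = 10.7000*√(1 − 0.9560) ≈ 2.2445
Standard error of the difference = 2.2445·√2 ≈ 3.1741
Minimum reliable difference = 1.645 * SE_diff ≈ 1.645 * 3.1741 ≈ 5.2214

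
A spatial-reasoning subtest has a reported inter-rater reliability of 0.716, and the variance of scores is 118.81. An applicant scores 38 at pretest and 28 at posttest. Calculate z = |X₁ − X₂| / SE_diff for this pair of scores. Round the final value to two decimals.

SD = √118.81 ≃ 10.900
The standard error of measurement is 10.900×√(1 − 0.716) ≃ 10.900×0.533 ≃ 5.809.
SE_diff = SEM × √2 ≃ 5.809 × 1.414 ≃ 8.215
z = |38 − 28| / 8.215 = 10 / 8.215 ≃ 1.217

1.22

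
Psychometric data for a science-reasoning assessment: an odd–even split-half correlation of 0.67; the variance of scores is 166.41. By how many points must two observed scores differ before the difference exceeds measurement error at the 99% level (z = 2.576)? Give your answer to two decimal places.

20.89

SD = √166.41 = 12.90000
Spearman-Brown: r = 2(0.67) / (1 + 0.67) = 1.34000 / 1.67000 ≈ 0.80240
SEM = 12.90000 · √(1 − 0.80240) = 12.90000 · √0.19760 ≈ 12.90000 · 0.44453 ≈ 5.73441
Standard error of the difference = 5.73441·√2 ≈ 8.10967
Smallest detectable difference = 2.576·8.10967 ≈ 20.89052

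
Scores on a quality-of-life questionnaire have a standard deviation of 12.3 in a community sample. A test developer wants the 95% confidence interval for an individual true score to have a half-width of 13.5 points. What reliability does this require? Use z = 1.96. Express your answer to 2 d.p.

SEM needed = half-width / z = 13.5/1.96 ≈ 6.888
r = 1 − (SEM / SD)² = 1 − (6.888 / 12.3)² ≈ 1 − 0.314 ≈ 0.686

0.69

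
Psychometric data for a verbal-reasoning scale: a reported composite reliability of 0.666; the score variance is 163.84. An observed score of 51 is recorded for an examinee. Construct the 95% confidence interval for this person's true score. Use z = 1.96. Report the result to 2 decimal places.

SD = √163.84 ≈ 12.80000
SEM = 12.80000*√(1 − 0.66600) ≈ 7.39747
Half-width = 1.96*7.39747 ≈ 14.49904
CI = 51 ± 14.49904 → [36.50096, 65.49904]

[36.50, 65.50]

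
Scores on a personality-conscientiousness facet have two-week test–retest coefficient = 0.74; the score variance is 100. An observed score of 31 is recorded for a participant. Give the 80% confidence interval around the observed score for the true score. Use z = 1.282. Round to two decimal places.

SD = √100 = 10.00000
SEM = 10.00000 · √(1 − 0.74000) = 10.00000 · √0.26000 ≈ 10.00000 · 0.50990 ≈ 5.09902
Half-width = 1.282·5.09902 ≈ 6.53694
CI = 31 ± 6.53694 → [24.46306, 37.53694]

[24.46, 37.54]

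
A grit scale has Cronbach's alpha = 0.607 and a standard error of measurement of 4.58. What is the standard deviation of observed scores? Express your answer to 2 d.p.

7.31

SD = SEM / √(1 − r) = 4.58 / √0.3930 ≈ 4.58 / 0.6269 ≈ 7.3058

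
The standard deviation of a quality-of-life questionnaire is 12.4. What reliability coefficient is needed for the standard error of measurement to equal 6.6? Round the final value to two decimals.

0.72

r = 1 − (6.600/12.4)² ≃ 1 − 0.283 ≃ 0.717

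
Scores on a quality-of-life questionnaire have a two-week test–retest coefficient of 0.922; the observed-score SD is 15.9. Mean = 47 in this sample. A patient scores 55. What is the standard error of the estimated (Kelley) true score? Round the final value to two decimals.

4.26

SE_est = SD * √(r(1 − r)) = 15.900 * √0.072 ≃ 15.900 * 0.268 ≃ 4.264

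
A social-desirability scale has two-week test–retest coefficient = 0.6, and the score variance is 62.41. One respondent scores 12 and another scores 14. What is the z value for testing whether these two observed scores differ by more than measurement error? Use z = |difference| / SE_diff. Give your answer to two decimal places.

0.28

σ = 62.41^(1/2) = 7.9000
The standard error of measurement is 7.9000×√(1 − 0.6000) ≃ 7.9000×0.6325 ≃ 4.9964.
SE_diff = √2 × SEM ≃ 7.0660
z = |12 − 14| / 7.0660 = 2 / 7.0660 ≃ 0.2830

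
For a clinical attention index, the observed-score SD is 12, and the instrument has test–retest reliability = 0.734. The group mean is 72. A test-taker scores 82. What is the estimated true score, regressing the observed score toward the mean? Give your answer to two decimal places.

79.34

T̂ = 0.7340(82) + 0.2660(72) ≈ 79.3400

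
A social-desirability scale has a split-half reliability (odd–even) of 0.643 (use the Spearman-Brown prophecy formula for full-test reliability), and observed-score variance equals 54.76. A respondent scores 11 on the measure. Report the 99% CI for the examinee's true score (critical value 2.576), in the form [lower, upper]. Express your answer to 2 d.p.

[2.11, 19.89]

SD = √54.76 ≃ 7.400
Spearman-Brown: r = 2(0.643) / (1 + 0.643) = 1.286 / 1.643 ≃ 0.783
SEM = 7.400 * √(1 − 0.783) = 7.400 * √0.217 ≃ 7.400 * 0.466 ≃ 3.449
Margin = 2.576 * 3.449 ≃ 8.886
CI = 11 ± 8.886 → [2.114, 19.886]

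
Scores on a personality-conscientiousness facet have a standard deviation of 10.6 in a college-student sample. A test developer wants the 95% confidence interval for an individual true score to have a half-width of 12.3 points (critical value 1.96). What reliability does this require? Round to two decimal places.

0.65

SEM needed = half-width / z = 12.3/1.96 ≃ 6.2755
r = 1 − (SEM / SD)² = 1 − (6.2755 / 10.6)² ≃ 1 − 0.3505 ≃ 0.6495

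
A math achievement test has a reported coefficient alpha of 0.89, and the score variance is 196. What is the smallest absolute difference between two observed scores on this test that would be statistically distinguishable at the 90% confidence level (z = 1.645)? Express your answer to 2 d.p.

SD = √196 ≈ 14.0000
SEM = 14.0000 * √(1 − 0.8900) = 14.0000 * √0.1100 ≈ 14.0000 * 0.3317 ≈ 4.6433
Standard error of the difference = 4.6433·√2 ≈ 6.5666
Minimum reliable difference = 1.645 * SE_diff ≈ 1.645 * 6.5666 ≈ 10.8020

10.80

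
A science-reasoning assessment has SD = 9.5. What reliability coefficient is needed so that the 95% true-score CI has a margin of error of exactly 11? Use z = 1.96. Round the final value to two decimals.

Required SEM = 11 / 1.96 ≃ 5.61224
r = 1 − (5.61224/9.5)² ≃ 1 − 0.34900 ≃ 0.65100

0.65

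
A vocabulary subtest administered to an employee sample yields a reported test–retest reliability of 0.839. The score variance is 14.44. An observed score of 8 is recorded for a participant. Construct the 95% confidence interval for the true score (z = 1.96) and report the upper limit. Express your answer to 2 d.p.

10.99

σ = 14.44^(1/2) = 3.800
SEM = 3.800 × √(1 − 0.839) = 3.800 × √0.161 ≈ 3.800 × 0.401 ≈ 1.525
1.96 × SEM ≈ 2.988
Upper bound: 8 + 2.988 = 10.988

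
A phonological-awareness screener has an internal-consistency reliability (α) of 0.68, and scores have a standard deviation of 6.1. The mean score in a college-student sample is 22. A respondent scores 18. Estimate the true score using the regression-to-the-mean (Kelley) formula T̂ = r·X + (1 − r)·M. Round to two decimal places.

T̂ = 0.6800(18) + 0.3200(22) ≃ 19.2800

19.28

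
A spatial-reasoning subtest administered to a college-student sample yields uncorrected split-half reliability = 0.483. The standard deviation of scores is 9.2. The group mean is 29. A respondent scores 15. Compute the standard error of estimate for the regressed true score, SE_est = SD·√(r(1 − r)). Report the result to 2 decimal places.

4.38

Spearman-Brown: r = 2(0.483) / (1 + 0.483) = 0.966 / 1.483 ≈ 0.651
SE_est = SD * √(r(1 − r)) = 9.200 * √0.227 ≈ 9.200 * 0.477 ≈ 4.384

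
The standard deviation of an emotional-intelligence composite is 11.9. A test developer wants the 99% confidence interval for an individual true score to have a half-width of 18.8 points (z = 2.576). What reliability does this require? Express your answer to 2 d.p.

SEM needed = half-width / z = 18.8/2.576 ≈ 7.298
r = 1 − (7.298/11.9)² ≈ 1 − 0.376 ≈ 0.624

0.62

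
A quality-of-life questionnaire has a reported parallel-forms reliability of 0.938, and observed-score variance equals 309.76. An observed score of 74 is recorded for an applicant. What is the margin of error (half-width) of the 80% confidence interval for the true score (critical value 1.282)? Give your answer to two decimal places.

σ = 309.76^(1/2) = 17.600
SEM = 17.600 × √(1 − 0.938) = 17.600 × √0.062 ≈ 17.600 × 0.249 ≈ 4.382
1.282 × SEM ≈ 5.618

5.62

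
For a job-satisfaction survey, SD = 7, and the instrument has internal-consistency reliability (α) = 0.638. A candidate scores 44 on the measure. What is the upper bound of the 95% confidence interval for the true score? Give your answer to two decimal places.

SEM = 7.0000 × √(1 − 0.6380) = 7.0000 × √0.3620 ≃ 7.0000 × 0.6017 ≃ 4.2117
Half-width = 1.96×4.2117 ≃ 8.2548
Upper bound: 44 + 8.2548 = 52.2548

52.25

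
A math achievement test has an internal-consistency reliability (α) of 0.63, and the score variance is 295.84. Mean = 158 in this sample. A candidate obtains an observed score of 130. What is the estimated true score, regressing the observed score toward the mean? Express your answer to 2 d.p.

Estimated true score = 0.630*130 + (1 − 0.630)*158 ≈ 140.360

140.36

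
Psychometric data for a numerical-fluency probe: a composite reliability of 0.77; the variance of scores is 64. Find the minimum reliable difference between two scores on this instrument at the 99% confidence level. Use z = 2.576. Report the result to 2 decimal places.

13.98

SD = √64 = 8.000
SEM = 8.000×√(1 − 0.770) ≃ 3.837
SE_diff = √2 × SEM ≃ 5.426
Minimum reliable difference = 2.576 × SE_diff ≃ 2.576 × 5.426 ≃ 13.977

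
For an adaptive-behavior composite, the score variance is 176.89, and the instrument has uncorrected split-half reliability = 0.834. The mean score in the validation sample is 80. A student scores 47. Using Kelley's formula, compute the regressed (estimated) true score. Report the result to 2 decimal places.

r_full = 2·0.834 / (1 + 0.834) ≈ 0.9095
T̂ = 0.9095(47) + 0.0905(80) ≈ 49.9869

49.99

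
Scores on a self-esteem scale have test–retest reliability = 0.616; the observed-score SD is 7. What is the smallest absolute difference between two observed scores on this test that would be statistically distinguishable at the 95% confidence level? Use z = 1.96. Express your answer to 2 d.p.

12.02

The standard error of measurement is 7.000×√(1 − 0.616) ≈ 7.000×0.620 ≈ 4.338.
SE_diff = SEM × √2 ≈ 4.338 × 1.414 ≈ 6.134
Minimum reliable difference = 1.96 × SE_diff ≈ 1.96 × 6.134 ≈ 12.024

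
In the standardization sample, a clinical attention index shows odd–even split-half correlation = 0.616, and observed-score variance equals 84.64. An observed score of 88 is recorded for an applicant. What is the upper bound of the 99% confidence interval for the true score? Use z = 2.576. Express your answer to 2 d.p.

σ = 84.64^(1/2) = 9.200
Full-length reliability (Spearman-Brown) = 2(0.616)/(1+0.616) ≈ 0.762
SEM = 9.200×√(1 − 0.762) ≈ 4.485
2.576 × SEM ≈ 11.553
Upper bound: 88 + 11.553 = 99.553

99.55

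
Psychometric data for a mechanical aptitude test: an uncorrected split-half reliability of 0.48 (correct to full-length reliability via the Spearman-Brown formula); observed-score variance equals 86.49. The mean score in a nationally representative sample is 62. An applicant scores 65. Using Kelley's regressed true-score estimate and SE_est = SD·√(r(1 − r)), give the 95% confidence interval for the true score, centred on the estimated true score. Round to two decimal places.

[55.24, 72.65]

SD = √86.49 = 9.300
Full-length reliability (Spearman-Brown) = 2(0.48)/(1+0.48) ≃ 0.649
T̂ = r·X + (1 − r)·M = 0.649·65 + 0.351·62 ≃ 42.162 + 21.784 ≃ 63.946
SE_est = 9.300·√[r(1 − r)] ≃ 4.440
95% CI: 63.946 ± 8.702 ≃ (55.244, 72.648)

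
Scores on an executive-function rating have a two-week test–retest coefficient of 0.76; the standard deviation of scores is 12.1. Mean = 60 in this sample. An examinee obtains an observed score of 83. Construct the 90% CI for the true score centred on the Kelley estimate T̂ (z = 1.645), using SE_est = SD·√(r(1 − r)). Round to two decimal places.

[68.98, 85.98]

T̂ = 0.760(83) + 0.240(60) ≈ 77.480
SE_est = SD * √(r(1 − r)) = 12.100 * √0.182 ≈ 12.100 * 0.427 ≈ 5.168
CI = 77.480 ± 1.645 * 5.168 → [68.979, 85.981]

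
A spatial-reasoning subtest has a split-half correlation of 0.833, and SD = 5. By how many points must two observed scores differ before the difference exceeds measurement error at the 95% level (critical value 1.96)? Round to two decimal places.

4.18

Full-length reliability (Spearman-Brown) = 2(0.833)/(1+0.833) ≈ 0.909
SEM = 5.000 × √(1 − 0.909) = 5.000 × √0.091 ≈ 5.000 × 0.302 ≈ 1.509
Standard error of the difference = 1.509·√2 ≈ 2.134
Smallest detectable difference = 1.96×2.134 ≈ 4.183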